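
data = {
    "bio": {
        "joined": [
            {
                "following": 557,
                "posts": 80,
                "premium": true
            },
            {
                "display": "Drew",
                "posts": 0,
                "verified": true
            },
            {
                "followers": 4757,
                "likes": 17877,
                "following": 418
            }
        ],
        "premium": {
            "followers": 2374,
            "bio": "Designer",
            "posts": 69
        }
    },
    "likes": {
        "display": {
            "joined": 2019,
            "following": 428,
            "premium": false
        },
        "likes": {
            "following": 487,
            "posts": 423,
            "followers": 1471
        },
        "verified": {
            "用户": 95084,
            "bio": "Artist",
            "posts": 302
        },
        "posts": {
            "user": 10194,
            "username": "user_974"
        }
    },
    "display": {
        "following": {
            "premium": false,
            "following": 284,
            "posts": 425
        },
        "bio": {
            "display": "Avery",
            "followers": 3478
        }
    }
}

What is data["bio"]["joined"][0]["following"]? 557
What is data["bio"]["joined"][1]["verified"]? True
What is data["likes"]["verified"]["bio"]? "Artist"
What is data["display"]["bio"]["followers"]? 3478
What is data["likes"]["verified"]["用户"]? 95084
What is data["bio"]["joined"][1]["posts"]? 0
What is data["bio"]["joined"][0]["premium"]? True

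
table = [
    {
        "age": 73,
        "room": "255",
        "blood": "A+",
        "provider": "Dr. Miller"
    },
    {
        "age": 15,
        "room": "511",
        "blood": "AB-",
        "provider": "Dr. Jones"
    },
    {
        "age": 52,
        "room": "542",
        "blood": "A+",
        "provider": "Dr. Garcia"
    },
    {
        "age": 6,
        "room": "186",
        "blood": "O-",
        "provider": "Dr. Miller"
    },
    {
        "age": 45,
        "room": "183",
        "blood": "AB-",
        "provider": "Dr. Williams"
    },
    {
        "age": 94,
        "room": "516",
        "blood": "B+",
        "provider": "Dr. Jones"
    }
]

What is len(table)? 6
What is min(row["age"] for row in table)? 6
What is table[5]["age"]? 94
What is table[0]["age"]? 73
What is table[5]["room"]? "516"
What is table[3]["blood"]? "O-"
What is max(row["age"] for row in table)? 94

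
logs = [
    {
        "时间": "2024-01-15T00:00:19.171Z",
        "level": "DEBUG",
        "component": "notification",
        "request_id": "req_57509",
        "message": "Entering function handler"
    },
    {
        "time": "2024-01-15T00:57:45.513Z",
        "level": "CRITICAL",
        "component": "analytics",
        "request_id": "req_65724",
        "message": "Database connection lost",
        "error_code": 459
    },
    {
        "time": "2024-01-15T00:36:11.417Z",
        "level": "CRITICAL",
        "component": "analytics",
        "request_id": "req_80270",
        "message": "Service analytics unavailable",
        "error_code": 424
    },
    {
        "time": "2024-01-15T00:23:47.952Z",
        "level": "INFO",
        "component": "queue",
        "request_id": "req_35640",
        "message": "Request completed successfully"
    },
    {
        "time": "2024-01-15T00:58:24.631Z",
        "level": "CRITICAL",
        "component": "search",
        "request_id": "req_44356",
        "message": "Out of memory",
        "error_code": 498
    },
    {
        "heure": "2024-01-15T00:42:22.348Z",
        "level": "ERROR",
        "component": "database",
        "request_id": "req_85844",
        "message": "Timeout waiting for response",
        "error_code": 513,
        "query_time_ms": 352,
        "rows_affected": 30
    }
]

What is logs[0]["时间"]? "2024-01-15T00:00:19.171Z"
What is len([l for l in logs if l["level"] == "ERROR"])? 1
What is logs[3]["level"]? "INFO"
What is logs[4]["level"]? "CRITICAL"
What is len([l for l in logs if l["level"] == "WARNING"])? 0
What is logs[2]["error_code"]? 424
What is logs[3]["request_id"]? "req_35640"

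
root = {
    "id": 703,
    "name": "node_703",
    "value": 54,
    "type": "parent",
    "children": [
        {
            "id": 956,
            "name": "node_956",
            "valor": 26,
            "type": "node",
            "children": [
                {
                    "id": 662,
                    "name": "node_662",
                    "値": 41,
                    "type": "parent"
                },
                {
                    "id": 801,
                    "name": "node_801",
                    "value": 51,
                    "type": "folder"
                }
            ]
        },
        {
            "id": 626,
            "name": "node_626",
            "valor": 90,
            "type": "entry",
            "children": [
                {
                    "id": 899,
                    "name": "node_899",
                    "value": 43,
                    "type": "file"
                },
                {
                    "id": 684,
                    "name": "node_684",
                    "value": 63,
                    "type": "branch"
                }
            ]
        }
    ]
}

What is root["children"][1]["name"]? "node_626"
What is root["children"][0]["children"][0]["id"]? 662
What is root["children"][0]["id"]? 956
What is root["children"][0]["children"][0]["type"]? "parent"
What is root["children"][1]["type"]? "entry"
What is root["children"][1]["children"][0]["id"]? 899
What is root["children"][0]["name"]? "node_956"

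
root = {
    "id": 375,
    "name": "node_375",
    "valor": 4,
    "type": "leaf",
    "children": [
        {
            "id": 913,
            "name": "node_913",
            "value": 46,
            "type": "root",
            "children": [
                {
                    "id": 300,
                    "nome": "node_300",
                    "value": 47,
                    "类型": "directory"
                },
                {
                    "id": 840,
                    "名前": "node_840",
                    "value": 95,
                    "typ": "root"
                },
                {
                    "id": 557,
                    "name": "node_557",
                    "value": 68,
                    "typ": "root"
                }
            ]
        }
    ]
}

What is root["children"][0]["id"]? 913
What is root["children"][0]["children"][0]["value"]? 47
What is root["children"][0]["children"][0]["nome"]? "node_300"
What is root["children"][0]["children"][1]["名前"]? "node_840"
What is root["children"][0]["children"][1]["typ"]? "root"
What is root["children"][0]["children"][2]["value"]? 68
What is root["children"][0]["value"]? 46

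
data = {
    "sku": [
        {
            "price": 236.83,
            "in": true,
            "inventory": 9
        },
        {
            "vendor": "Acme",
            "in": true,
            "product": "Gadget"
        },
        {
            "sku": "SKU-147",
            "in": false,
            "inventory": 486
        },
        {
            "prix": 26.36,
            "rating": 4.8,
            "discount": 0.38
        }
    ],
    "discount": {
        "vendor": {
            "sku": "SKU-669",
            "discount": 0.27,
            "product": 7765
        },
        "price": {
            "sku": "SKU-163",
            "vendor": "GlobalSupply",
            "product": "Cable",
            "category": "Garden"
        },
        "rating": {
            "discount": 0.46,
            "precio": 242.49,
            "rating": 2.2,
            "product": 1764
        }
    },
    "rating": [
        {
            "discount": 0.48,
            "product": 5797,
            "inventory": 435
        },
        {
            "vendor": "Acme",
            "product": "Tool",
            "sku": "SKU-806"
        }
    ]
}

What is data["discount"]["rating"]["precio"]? 242.49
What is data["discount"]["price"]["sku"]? "SKU-163"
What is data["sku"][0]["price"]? 236.83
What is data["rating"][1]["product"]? "Tool"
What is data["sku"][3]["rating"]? 4.8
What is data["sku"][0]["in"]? True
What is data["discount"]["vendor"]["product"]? 7765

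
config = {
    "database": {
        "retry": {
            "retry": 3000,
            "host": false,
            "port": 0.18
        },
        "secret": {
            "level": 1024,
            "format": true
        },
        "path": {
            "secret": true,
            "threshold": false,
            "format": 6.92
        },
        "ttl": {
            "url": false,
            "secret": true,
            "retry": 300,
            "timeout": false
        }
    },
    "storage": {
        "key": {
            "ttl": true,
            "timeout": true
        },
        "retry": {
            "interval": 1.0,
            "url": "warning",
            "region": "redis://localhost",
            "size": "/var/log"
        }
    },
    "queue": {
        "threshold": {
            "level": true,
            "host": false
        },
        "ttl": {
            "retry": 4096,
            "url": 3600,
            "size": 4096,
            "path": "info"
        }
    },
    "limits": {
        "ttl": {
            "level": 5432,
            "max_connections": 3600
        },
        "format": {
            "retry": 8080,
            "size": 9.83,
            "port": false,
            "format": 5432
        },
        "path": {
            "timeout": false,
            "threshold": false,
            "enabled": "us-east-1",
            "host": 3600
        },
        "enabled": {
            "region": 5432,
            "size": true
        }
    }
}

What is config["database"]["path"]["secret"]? True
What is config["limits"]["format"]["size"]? 9.83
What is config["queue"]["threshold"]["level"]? True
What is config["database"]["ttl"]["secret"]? True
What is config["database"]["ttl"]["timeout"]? False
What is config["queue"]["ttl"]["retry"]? 4096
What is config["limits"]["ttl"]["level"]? 5432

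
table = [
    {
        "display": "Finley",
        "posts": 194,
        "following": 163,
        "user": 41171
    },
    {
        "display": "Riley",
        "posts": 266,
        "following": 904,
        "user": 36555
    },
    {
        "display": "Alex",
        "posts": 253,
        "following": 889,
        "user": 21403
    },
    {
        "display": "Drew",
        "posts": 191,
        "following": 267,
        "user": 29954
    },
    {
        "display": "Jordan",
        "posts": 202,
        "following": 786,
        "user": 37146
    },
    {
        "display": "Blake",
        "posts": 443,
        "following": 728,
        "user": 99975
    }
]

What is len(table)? 6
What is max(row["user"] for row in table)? 99975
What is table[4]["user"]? 37146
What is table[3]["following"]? 267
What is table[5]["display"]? "Blake"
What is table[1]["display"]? "Riley"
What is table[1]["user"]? 36555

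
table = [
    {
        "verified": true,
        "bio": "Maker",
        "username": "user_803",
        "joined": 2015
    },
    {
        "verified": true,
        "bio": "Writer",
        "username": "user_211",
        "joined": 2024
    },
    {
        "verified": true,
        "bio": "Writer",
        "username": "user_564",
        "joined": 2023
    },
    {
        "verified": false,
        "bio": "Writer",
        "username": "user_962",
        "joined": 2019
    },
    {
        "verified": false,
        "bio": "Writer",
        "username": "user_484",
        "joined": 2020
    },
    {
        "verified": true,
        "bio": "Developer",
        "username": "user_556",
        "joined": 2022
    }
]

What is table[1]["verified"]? True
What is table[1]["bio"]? "Writer"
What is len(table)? 6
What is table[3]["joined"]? 2019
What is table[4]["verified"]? False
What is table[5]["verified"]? True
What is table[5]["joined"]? 2022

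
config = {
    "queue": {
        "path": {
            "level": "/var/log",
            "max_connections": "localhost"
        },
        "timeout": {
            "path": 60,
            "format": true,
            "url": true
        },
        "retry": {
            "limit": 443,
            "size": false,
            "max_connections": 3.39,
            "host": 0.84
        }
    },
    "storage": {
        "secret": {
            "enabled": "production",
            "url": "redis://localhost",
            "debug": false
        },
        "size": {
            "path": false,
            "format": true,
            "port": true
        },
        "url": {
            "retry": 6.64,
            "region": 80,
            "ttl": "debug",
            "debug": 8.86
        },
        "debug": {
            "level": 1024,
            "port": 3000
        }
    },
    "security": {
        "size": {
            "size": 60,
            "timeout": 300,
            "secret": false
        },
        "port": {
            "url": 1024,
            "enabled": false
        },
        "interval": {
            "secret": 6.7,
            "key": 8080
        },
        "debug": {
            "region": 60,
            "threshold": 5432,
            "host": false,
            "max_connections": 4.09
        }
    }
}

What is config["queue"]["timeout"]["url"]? True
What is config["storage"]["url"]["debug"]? 8.86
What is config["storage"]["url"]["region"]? 80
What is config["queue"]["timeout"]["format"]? True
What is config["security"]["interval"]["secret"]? 6.7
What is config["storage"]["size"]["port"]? True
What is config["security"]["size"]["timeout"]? 300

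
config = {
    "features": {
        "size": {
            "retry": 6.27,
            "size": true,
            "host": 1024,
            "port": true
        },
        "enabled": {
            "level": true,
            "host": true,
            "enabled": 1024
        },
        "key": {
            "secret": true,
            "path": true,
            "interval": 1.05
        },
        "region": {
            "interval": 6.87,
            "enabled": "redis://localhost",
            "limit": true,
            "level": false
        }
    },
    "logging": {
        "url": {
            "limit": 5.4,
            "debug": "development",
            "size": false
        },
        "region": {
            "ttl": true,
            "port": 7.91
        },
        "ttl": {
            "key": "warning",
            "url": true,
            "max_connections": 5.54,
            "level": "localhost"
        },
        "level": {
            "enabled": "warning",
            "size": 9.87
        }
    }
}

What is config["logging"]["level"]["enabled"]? "warning"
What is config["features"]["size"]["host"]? 1024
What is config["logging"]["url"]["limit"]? 5.4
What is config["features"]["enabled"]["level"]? True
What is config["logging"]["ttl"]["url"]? True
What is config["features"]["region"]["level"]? False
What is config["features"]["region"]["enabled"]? "redis://localhost"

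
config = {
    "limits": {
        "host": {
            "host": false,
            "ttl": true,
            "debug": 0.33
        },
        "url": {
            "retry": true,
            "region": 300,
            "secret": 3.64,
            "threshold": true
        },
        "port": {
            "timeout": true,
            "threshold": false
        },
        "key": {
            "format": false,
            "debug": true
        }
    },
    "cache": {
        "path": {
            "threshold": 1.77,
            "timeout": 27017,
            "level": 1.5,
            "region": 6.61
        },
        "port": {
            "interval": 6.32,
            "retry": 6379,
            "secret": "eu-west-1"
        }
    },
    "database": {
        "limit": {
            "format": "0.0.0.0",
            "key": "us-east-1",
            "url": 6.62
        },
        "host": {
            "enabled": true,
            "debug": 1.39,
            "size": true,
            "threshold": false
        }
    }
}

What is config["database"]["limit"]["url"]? 6.62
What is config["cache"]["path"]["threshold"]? 1.77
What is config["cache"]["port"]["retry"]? 6379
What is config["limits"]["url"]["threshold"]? True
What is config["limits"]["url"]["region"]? 300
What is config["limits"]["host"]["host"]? False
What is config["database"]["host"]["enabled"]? True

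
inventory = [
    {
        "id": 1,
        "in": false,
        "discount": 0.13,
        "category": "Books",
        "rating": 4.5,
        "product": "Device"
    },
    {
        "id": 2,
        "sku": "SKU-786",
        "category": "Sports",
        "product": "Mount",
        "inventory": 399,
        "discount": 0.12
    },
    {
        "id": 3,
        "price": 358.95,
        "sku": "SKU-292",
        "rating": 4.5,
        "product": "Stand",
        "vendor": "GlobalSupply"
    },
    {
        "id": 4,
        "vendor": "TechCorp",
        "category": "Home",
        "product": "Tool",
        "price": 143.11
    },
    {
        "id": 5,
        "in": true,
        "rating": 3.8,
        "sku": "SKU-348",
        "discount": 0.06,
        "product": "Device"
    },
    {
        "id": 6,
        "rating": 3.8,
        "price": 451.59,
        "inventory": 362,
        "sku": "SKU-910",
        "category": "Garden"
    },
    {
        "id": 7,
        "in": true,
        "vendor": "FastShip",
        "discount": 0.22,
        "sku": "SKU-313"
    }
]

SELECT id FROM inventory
[1, 2, 3, 4, 5, 6, 7]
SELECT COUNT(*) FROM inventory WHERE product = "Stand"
1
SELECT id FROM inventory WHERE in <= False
[1]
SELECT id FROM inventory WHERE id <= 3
[1, 2, 3]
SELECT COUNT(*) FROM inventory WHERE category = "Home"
1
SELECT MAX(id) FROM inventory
7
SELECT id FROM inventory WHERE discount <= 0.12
[2, 5]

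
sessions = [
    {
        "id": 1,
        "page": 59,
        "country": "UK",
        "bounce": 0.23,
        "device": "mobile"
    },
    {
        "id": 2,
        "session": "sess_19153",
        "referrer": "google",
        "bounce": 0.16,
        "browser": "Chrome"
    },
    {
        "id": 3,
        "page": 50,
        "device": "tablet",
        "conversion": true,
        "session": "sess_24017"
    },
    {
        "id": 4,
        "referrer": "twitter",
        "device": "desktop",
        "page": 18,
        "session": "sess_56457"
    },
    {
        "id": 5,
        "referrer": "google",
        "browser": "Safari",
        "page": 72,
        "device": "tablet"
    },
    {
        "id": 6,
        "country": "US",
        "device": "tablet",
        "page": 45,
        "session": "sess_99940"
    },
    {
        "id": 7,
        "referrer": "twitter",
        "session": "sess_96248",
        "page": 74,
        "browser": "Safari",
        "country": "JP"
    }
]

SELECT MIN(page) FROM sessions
18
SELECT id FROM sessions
[1, 2, 3, 4, 5, 6, 7]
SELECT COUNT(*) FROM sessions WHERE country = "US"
1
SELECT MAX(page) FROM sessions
74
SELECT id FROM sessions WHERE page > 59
[5, 7]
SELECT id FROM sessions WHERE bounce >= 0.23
[1]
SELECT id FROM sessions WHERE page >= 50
[1, 3, 5, 7]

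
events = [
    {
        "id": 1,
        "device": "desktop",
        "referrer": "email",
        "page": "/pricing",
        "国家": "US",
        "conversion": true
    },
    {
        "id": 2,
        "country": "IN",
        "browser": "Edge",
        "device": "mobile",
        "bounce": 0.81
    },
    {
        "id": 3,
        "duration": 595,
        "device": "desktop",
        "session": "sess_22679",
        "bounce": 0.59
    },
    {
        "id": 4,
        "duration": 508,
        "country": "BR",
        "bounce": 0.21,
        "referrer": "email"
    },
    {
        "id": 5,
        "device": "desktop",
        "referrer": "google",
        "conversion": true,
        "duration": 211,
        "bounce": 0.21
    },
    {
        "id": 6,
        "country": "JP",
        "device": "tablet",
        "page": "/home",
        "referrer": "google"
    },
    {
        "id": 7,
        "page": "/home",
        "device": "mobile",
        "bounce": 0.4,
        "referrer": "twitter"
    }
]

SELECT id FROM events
[1, 2, 3, 4, 5, 6, 7]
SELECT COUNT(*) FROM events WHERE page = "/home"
2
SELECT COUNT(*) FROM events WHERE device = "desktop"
3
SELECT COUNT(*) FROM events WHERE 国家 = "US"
1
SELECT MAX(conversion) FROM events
True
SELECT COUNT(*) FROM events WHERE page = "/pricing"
1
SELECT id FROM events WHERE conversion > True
[]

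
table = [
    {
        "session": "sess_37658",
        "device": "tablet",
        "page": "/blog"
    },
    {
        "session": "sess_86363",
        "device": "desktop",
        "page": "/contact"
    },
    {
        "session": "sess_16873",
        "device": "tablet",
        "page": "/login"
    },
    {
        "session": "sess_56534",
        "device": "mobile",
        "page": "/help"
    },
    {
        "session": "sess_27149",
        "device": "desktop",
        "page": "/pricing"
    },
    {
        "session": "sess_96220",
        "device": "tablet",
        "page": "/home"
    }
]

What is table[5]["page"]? "/home"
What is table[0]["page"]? "/blog"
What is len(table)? 6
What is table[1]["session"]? "sess_86363"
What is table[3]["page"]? "/help"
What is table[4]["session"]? "sess_27149"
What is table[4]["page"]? "/pricing"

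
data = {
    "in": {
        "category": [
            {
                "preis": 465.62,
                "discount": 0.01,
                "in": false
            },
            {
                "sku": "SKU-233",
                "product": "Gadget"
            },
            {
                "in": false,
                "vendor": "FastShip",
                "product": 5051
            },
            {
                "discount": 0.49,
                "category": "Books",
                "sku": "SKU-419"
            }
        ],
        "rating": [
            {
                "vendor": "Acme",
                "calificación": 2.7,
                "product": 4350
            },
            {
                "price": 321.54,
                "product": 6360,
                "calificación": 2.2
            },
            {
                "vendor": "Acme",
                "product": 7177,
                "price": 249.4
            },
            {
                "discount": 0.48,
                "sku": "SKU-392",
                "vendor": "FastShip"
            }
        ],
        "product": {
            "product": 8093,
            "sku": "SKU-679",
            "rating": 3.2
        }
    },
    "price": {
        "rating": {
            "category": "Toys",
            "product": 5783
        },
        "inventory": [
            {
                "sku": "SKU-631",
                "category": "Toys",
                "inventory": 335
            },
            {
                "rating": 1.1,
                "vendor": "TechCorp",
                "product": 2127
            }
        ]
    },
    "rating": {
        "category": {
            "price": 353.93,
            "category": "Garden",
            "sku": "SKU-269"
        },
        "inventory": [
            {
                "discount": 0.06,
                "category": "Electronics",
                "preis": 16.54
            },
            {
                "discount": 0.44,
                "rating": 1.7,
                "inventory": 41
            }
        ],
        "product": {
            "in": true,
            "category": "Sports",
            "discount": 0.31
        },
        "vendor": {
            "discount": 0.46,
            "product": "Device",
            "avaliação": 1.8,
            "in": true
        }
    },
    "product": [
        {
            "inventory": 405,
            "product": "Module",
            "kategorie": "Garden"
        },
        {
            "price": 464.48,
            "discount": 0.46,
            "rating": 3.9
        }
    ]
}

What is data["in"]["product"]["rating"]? 3.2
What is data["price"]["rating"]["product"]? 5783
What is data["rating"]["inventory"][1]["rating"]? 1.7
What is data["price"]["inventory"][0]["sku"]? "SKU-631"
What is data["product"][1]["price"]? 464.48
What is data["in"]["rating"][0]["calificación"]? 2.7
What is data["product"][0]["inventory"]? 405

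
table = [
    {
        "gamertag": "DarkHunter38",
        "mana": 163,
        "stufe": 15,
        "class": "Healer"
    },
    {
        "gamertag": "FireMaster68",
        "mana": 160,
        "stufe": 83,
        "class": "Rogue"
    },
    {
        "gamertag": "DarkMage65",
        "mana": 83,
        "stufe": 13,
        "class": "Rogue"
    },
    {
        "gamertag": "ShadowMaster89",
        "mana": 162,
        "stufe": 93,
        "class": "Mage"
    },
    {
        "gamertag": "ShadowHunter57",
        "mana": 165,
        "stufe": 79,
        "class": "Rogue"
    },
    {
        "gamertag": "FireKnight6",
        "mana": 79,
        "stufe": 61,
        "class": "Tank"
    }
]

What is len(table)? 6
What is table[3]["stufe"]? 93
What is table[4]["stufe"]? 79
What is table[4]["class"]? "Rogue"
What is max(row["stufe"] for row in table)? 93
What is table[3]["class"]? "Mage"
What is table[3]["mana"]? 162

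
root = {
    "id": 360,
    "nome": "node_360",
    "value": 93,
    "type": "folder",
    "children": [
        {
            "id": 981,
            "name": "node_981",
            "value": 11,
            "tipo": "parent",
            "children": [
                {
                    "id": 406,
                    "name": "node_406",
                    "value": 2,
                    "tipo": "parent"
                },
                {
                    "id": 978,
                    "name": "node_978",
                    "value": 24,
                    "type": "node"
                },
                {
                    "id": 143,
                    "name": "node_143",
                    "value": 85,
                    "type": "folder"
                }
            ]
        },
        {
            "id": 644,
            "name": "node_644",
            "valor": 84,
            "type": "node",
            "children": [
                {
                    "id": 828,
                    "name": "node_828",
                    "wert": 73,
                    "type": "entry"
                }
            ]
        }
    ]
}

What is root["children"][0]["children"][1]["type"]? "node"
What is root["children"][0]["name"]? "node_981"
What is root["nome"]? "node_360"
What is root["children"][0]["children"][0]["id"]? 406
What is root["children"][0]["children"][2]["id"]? 143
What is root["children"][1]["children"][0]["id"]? 828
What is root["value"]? 93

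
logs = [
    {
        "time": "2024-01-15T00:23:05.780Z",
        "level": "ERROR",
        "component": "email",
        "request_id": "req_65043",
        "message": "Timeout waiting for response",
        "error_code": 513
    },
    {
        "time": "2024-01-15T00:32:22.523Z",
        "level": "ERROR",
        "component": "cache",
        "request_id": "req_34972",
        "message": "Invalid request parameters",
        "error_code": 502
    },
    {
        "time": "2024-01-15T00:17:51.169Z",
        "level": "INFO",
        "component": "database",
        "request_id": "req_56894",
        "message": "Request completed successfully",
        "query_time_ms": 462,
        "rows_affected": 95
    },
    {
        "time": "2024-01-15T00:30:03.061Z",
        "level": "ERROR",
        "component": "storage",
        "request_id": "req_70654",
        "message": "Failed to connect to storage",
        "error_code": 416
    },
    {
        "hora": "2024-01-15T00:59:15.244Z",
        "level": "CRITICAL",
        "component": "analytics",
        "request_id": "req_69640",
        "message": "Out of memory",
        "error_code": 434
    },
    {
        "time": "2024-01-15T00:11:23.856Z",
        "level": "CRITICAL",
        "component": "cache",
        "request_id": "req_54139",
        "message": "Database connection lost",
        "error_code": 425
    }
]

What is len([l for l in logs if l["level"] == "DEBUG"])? 0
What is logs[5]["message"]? "Database connection lost"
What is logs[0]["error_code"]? 513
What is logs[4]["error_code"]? 434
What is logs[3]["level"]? "ERROR"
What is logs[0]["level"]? "ERROR"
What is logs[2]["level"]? "INFO"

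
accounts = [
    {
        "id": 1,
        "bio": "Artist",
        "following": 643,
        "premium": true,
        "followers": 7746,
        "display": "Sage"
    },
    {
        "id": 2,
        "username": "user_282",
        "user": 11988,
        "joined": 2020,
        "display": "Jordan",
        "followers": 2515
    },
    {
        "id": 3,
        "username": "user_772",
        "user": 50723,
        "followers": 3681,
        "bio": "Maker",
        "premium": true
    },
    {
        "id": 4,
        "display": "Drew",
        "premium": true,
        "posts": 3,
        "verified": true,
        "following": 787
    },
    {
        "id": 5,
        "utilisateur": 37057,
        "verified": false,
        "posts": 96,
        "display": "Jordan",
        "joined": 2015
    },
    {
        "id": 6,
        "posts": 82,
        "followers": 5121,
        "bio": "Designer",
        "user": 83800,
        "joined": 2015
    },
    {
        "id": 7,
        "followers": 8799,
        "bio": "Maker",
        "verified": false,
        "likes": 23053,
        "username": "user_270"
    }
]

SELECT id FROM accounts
[1, 2, 3, 4, 5, 6, 7]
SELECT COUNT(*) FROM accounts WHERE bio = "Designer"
1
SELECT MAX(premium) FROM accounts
True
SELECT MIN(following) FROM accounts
643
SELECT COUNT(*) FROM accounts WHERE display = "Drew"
1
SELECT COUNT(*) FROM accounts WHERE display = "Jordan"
2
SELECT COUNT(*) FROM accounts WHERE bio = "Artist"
1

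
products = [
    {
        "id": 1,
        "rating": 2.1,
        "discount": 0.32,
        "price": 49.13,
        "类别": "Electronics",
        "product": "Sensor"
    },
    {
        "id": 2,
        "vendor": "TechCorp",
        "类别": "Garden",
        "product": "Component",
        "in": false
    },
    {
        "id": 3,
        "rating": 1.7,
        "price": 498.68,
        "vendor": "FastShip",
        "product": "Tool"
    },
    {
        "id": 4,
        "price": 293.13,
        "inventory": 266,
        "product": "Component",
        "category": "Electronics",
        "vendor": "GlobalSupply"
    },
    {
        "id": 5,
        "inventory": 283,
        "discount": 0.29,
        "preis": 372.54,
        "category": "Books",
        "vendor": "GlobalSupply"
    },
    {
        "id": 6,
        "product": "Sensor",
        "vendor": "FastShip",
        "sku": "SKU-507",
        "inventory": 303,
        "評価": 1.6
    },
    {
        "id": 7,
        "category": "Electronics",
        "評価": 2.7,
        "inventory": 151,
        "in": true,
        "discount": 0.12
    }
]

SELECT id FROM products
[1, 2, 3, 4, 5, 6, 7]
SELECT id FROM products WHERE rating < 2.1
[3]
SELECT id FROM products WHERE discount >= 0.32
[1]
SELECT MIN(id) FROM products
1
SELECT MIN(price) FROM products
49.13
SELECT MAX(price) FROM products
498.68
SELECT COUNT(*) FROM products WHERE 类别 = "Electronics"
1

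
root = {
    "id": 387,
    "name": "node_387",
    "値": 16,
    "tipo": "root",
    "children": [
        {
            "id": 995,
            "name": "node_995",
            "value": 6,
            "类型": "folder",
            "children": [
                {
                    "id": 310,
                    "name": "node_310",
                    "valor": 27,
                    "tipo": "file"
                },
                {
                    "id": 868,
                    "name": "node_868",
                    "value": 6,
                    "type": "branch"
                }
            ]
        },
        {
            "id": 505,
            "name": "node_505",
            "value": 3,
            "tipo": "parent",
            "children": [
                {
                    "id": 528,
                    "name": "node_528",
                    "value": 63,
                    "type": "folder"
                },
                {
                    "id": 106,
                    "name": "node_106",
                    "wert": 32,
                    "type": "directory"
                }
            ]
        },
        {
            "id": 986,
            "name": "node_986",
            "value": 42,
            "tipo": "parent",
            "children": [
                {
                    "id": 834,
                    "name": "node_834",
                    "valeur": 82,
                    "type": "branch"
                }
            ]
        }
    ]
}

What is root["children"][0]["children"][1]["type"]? "branch"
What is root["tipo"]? "root"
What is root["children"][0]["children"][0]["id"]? 310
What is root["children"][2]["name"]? "node_986"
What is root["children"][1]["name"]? "node_505"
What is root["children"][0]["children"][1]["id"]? 868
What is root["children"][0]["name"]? "node_995"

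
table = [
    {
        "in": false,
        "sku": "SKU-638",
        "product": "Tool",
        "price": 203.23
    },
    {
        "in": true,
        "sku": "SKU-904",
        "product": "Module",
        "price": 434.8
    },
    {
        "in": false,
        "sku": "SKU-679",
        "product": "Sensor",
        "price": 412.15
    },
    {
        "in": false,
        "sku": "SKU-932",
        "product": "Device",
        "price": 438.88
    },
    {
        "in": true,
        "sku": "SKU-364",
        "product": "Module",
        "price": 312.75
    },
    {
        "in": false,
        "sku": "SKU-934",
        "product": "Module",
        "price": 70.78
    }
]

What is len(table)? 6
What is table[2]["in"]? False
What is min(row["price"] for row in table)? 70.78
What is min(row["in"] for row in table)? False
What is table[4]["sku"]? "SKU-364"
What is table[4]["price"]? 312.75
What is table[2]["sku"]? "SKU-679"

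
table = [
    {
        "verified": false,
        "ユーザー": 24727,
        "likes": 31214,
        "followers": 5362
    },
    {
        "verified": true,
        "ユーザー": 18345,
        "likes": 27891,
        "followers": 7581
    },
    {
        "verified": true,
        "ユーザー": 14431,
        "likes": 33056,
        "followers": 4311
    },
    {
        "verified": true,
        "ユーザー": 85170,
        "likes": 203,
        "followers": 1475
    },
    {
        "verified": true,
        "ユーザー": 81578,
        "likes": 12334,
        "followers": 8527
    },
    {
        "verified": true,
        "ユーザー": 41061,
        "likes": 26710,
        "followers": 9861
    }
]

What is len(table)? 6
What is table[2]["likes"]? 33056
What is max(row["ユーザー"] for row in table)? 85170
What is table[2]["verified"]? True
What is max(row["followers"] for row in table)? 9861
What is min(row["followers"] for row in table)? 1475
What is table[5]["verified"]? True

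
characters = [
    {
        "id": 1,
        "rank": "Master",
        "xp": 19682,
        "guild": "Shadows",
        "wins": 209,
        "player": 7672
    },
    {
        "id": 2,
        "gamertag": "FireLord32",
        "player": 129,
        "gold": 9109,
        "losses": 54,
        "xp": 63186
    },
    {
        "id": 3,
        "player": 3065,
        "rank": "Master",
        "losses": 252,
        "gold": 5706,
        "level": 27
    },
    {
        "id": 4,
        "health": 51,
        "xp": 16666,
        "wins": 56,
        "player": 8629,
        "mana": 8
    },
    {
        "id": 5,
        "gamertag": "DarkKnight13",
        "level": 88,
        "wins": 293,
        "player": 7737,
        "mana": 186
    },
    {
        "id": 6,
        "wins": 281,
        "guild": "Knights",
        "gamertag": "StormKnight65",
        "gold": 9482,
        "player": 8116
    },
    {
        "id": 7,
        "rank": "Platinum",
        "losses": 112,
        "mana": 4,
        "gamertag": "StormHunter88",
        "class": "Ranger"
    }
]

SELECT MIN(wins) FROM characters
56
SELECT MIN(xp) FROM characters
16666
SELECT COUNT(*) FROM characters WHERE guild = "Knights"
1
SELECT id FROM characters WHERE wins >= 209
[1, 5, 6]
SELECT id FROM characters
[1, 2, 3, 4, 5, 6, 7]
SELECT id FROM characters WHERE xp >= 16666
[1, 2, 4]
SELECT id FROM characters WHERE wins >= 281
[5, 6]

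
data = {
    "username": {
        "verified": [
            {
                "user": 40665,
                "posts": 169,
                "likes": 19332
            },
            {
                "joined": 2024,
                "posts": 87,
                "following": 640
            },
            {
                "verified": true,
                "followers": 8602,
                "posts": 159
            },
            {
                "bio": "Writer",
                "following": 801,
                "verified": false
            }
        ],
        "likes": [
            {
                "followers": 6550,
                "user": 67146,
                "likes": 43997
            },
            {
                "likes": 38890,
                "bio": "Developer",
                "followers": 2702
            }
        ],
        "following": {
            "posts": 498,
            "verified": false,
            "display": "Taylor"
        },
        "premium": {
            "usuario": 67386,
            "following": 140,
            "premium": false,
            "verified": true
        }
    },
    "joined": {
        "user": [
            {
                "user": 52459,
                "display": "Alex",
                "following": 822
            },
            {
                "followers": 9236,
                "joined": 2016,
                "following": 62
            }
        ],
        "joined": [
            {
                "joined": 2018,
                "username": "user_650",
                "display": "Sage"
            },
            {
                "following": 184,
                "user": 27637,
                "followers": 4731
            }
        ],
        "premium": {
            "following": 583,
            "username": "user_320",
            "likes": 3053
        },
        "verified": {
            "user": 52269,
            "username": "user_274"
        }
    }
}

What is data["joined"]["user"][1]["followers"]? 9236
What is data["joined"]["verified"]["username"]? "user_274"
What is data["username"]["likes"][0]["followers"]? 6550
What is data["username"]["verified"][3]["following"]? 801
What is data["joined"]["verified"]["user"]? 52269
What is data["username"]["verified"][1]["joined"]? 2024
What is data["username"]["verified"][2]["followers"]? 8602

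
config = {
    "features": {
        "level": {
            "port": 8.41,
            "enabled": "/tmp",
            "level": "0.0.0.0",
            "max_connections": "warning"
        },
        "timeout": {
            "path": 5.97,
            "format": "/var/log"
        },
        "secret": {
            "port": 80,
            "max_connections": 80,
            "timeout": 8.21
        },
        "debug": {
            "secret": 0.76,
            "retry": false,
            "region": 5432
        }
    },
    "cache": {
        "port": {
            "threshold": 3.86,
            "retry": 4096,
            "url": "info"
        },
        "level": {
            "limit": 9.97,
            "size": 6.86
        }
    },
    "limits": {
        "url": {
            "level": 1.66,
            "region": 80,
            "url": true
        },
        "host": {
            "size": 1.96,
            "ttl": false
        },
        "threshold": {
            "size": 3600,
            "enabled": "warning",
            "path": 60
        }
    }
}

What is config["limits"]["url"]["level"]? 1.66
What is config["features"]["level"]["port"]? 8.41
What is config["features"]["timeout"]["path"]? 5.97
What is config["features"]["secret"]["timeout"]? 8.21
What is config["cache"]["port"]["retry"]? 4096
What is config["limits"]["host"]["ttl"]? False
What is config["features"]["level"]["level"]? "0.0.0.0"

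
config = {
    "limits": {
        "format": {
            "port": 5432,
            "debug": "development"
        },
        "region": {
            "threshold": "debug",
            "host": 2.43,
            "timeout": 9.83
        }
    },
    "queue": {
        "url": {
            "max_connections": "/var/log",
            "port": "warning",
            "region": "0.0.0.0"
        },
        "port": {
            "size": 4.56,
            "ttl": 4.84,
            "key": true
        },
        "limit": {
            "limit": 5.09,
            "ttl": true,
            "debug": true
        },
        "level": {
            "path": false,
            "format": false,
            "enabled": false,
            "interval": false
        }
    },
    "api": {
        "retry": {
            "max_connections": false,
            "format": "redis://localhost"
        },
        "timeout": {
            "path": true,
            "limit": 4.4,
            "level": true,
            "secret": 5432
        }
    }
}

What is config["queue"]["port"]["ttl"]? 4.84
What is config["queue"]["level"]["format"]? False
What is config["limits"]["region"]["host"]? 2.43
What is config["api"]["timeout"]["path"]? True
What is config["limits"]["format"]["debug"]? "development"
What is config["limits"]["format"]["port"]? 5432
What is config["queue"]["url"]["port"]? "warning"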